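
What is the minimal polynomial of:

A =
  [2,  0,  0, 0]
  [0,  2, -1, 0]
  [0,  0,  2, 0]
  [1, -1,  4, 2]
x^3 - 6*x^2 + 12*x - 8

The characteristic polynomial is χ_A(x) = (x - 2)^4, so the eigenvalues are known. The minimal polynomial is
  m_A(x) = Π_λ (x − λ)^{k_λ}
where k_λ is the size of the *largest* Jordan block for λ (equivalently, the smallest k with (A − λI)^k v = 0 for every generalised eigenvector v of λ).

  λ = 2: largest Jordan block has size 3, contributing (x − 2)^3

So m_A(x) = (x - 2)^3 = x^3 - 6*x^2 + 12*x - 8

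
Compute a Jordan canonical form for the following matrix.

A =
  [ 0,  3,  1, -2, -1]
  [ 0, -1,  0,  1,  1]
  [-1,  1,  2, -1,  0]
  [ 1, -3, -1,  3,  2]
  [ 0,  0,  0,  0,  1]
J_3(1) ⊕ J_2(1)

The characteristic polynomial is
  det(x·I − A) = x^5 - 5*x^4 + 10*x^3 - 10*x^2 + 5*x - 1 = (x - 1)^5

Eigenvalues and multiplicities (the geometric multiplicity of λ is n − rank(A − λI), which equals the number of Jordan blocks for λ):
  λ = 1: algebraic multiplicity = 5, geometric multiplicity = 2

Determining the block sizes for each eigenvalue:
  λ = 1: with am = 5 and gm = 2, the partition is not yet determined (e.g. several partitions of 5 into 2 parts exist). Let N = A − (1)·I. Computing rank(N^1) = 3, rank(N^2) = 1, rank(N^3) = 0; the number of blocks of size ≥ j is rank(N^{j−1}) − rank(N^j), giving [2, 2, 1]. So we have 1 block(s) of size 3, 1 block(s) of size 2 → block sizes [3, 2]

Assembling the blocks gives a Jordan form
J =
  [1, 1, 0, 0, 0]
  [0, 1, 1, 0, 0]
  [0, 0, 1, 0, 0]
  [0, 0, 0, 1, 1]
  [0, 0, 0, 0, 1]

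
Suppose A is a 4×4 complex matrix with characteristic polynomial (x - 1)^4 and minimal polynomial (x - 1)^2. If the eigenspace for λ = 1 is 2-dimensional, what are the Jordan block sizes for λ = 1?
Block sizes for λ = 1: [2, 2]

Step 1 — from the characteristic polynomial, algebraic multiplicity of λ = 1 is 4. From dim ker(A − (1)·I) = 2, there are exactly 2 Jordan blocks for λ = 1.
Step 2 — from the minimal polynomial, the factor (x − 1)^2 tells us the largest block for λ = 1 has size 2.
Step 3 — with total size 4, 2 blocks, and largest block 2, the block sizes (in nonincreasing order) are [2, 2].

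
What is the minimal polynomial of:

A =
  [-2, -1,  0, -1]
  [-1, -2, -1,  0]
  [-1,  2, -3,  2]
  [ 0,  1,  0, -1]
x^3 + 6*x^2 + 12*x + 8

The characteristic polynomial is χ_A(x) = (x + 2)^4, so the eigenvalues are known. The minimal polynomial is
  m_A(x) = Π_λ (x − λ)^{k_λ}
where k_λ is the size of the *largest* Jordan block for λ (equivalently, the smallest k with (A − λI)^k v = 0 for every generalised eigenvector v of λ).

  λ = -2: largest Jordan block has size 3, contributing (x + 2)^3

So m_A(x) = (x + 2)^3 = x^3 + 6*x^2 + 12*x + 8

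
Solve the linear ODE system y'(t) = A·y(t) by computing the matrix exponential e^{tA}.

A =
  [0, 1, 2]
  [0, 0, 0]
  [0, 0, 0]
e^{tA} =
  [1, t, 2*t]
  [0, 1, 0]
  [0, 0, 1]

Strategy: write A = P · J · P⁻¹ where J is a Jordan canonical form, so e^{tA} = P · e^{tJ} · P⁻¹, and e^{tJ} can be computed block-by-block.

A has Jordan form
J =
  [0, 1, 0]
  [0, 0, 0]
  [0, 0, 0]
(up to reordering of blocks).

Per-block formulas:
  For a 2×2 Jordan block J_2(0): exp(t · J_2(0)) = e^(0t)·(I + t·N), where N is the 2×2 nilpotent shift.
  For a 1×1 block at λ = 0: exp(t · [0]) = [e^(0t)].

After assembling e^{tJ} and conjugating by P, we get:

e^{tA} =
  [1, t, 2*t]
  [0, 1, 0]
  [0, 0, 1]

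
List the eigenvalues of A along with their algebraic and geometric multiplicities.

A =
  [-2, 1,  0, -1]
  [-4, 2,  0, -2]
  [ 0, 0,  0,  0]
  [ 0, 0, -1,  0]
λ = 0: alg = 4, geom = 2

Step 1 — factor the characteristic polynomial to read off the algebraic multiplicities:
  χ_A(x) = x^4

Step 2 — compute geometric multiplicities via the rank-nullity identity g(λ) = n − rank(A − λI):
  rank(A − (0)·I) = 2, so dim ker(A − (0)·I) = n − 2 = 2

Summary:
  λ = 0: algebraic multiplicity = 4, geometric multiplicity = 2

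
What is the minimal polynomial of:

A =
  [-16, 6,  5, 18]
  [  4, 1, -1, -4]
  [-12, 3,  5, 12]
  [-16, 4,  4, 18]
x^3 - 6*x^2 + 12*x - 8

The characteristic polynomial is χ_A(x) = (x - 2)^4, so the eigenvalues are known. The minimal polynomial is
  m_A(x) = Π_λ (x − λ)^{k_λ}
where k_λ is the size of the *largest* Jordan block for λ (equivalently, the smallest k with (A − λI)^k v = 0 for every generalised eigenvector v of λ).

  λ = 2: largest Jordan block has size 3, contributing (x − 2)^3

So m_A(x) = (x - 2)^3 = x^3 - 6*x^2 + 12*x - 8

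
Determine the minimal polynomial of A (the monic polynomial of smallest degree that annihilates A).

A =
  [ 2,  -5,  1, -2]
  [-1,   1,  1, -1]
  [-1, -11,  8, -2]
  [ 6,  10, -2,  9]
x^3 - 15*x^2 + 75*x - 125

The characteristic polynomial is χ_A(x) = (x - 5)^4, so the eigenvalues are known. The minimal polynomial is
  m_A(x) = Π_λ (x − λ)^{k_λ}
where k_λ is the size of the *largest* Jordan block for λ (equivalently, the smallest k with (A − λI)^k v = 0 for every generalised eigenvector v of λ).

  λ = 5: largest Jordan block has size 3, contributing (x − 5)^3

So m_A(x) = (x - 5)^3 = x^3 - 15*x^2 + 75*x - 125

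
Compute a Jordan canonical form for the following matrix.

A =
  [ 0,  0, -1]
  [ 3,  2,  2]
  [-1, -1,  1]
J_3(1)

The characteristic polynomial is
  det(x·I − A) = x^3 - 3*x^2 + 3*x - 1 = (x - 1)^3

Eigenvalues and multiplicities (the geometric multiplicity of λ is n − rank(A − λI), which equals the number of Jordan blocks for λ):
  λ = 1: algebraic multiplicity = 3, geometric multiplicity = 1

Determining the block sizes for each eigenvalue:
  λ = 1: one block (gm = 1), so the single block has size am = 3 → block sizes [3]

Assembling the blocks gives a Jordan form
J =
  [1, 1, 0]
  [0, 1, 1]
  [0, 0, 1]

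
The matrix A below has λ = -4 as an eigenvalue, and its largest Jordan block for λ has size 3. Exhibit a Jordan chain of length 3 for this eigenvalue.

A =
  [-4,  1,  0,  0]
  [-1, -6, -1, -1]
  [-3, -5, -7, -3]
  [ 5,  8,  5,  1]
A Jordan chain for λ = -4 of length 3:
v_1 = (-1, 0, -1, 2)ᵀ
v_2 = (0, -1, -3, 5)ᵀ
v_3 = (1, 0, 0, 0)ᵀ

Let N = A − (-4)·I. We want v_3 with N^3 v_3 = 0 but N^2 v_3 ≠ 0; then v_{j-1} := N · v_j for j = 3, …, 2.

Pick v_3 = (1, 0, 0, 0)ᵀ.
Then v_2 = N · v_3 = (0, -1, -3, 5)ᵀ.
Then v_1 = N · v_2 = (-1, 0, -1, 2)ᵀ.

Sanity check: (A − (-4)·I) v_1 = (0, 0, 0, 0)ᵀ = 0. ✓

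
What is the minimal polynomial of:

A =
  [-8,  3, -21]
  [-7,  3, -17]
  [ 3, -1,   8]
x^3 - 3*x^2 + 3*x - 1

The characteristic polynomial is χ_A(x) = (x - 1)^3, so the eigenvalues are known. The minimal polynomial is
  m_A(x) = Π_λ (x − λ)^{k_λ}
where k_λ is the size of the *largest* Jordan block for λ (equivalently, the smallest k with (A − λI)^k v = 0 for every generalised eigenvector v of λ).

  λ = 1: largest Jordan block has size 3, contributing (x − 1)^3

So m_A(x) = (x - 1)^3 = x^3 - 3*x^2 + 3*x - 1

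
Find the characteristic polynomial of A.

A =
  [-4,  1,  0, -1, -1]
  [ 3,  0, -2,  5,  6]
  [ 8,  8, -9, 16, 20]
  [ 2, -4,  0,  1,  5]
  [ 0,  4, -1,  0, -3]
x^5 + 15*x^4 + 90*x^3 + 270*x^2 + 405*x + 243

Expanding det(x·I − A) (e.g. by cofactor expansion or by noting that A is similar to its Jordan form J, which has the same characteristic polynomial as A) gives
  χ_A(x) = x^5 + 15*x^4 + 90*x^3 + 270*x^2 + 405*x + 243
which factors as (x + 3)^5. The eigenvalues (with algebraic multiplicities) are λ = -3 with multiplicity 5.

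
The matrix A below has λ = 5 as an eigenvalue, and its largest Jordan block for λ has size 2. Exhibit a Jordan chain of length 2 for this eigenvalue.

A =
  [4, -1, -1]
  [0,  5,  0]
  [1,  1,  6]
A Jordan chain for λ = 5 of length 2:
v_1 = (-1, 0, 1)ᵀ
v_2 = (1, 0, 0)ᵀ

Let N = A − (5)·I. We want v_2 with N^2 v_2 = 0 but N^1 v_2 ≠ 0; then v_{j-1} := N · v_j for j = 2, …, 2.

Pick v_2 = (1, 0, 0)ᵀ.
Then v_1 = N · v_2 = (-1, 0, 1)ᵀ.

Sanity check: (A − (5)·I) v_1 = (0, 0, 0)ᵀ = 0. ✓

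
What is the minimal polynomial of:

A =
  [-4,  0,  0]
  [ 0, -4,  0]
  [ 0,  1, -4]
x^2 + 8*x + 16

The characteristic polynomial is χ_A(x) = (x + 4)^3, so the eigenvalues are known. The minimal polynomial is
  m_A(x) = Π_λ (x − λ)^{k_λ}
where k_λ is the size of the *largest* Jordan block for λ (equivalently, the smallest k with (A − λI)^k v = 0 for every generalised eigenvector v of λ).

  λ = -4: largest Jordan block has size 2, contributing (x + 4)^2

So m_A(x) = (x + 4)^2 = x^2 + 8*x + 16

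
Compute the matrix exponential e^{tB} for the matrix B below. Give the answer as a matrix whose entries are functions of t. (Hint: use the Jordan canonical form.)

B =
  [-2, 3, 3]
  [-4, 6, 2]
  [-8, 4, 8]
e^{tB} =
  [-6*t*exp(4*t) + exp(4*t), 3*t*exp(4*t), 3*t*exp(4*t)]
  [-4*t*exp(4*t), 2*t*exp(4*t) + exp(4*t), 2*t*exp(4*t)]
  [-8*t*exp(4*t), 4*t*exp(4*t), 4*t*exp(4*t) + exp(4*t)]

Strategy: write B = P · J · P⁻¹ where J is a Jordan canonical form, so e^{tB} = P · e^{tJ} · P⁻¹, and e^{tJ} can be computed block-by-block.

B has Jordan form
J =
  [4, 1, 0]
  [0, 4, 0]
  [0, 0, 4]
(up to reordering of blocks).

Per-block formulas:
  For a 1×1 block at λ = 4: exp(t · [4]) = [e^(4t)].
  For a 2×2 Jordan block J_2(4): exp(t · J_2(4)) = e^(4t)·(I + t·N), where N is the 2×2 nilpotent shift.

After assembling e^{tJ} and conjugating by P, we get:

e^{tB} =
  [-6*t*exp(4*t) + exp(4*t), 3*t*exp(4*t), 3*t*exp(4*t)]
  [-4*t*exp(4*t), 2*t*exp(4*t) + exp(4*t), 2*t*exp(4*t)]
  [-8*t*exp(4*t), 4*t*exp(4*t), 4*t*exp(4*t) + exp(4*t)]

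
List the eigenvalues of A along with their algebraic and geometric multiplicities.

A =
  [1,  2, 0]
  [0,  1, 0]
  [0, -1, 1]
λ = 1: alg = 3, geom = 2

Step 1 — factor the characteristic polynomial to read off the algebraic multiplicities:
  χ_A(x) = (x - 1)^3

Step 2 — compute geometric multiplicities via the rank-nullity identity g(λ) = n − rank(A − λI):
  rank(A − (1)·I) = 1, so dim ker(A − (1)·I) = n − 1 = 2

Summary:
  λ = 1: algebraic multiplicity = 3, geometric multiplicity = 2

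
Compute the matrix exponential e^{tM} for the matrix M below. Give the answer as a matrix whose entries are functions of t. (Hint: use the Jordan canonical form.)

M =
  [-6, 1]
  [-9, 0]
e^{tM} =
  [-3*t*exp(-3*t) + exp(-3*t), t*exp(-3*t)]
  [-9*t*exp(-3*t), 3*t*exp(-3*t) + exp(-3*t)]

Strategy: write M = P · J · P⁻¹ where J is a Jordan canonical form, so e^{tM} = P · e^{tJ} · P⁻¹, and e^{tJ} can be computed block-by-block.

M has Jordan form
J =
  [-3,  1]
  [ 0, -3]
(up to reordering of blocks).

Per-block formulas:
  For a 2×2 Jordan block J_2(-3): exp(t · J_2(-3)) = e^(-3t)·(I + t·N), where N is the 2×2 nilpotent shift.

After assembling e^{tJ} and conjugating by P, we get:

e^{tM} =
  [-3*t*exp(-3*t) + exp(-3*t), t*exp(-3*t)]
  [-9*t*exp(-3*t), 3*t*exp(-3*t) + exp(-3*t)]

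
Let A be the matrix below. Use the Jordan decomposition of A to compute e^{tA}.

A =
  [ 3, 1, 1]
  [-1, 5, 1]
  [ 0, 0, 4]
e^{tA} =
  [-t*exp(4*t) + exp(4*t), t*exp(4*t), t*exp(4*t)]
  [-t*exp(4*t), t*exp(4*t) + exp(4*t), t*exp(4*t)]
  [0, 0, exp(4*t)]

Strategy: write A = P · J · P⁻¹ where J is a Jordan canonical form, so e^{tA} = P · e^{tJ} · P⁻¹, and e^{tJ} can be computed block-by-block.

A has Jordan form
J =
  [4, 1, 0]
  [0, 4, 0]
  [0, 0, 4]
(up to reordering of blocks).

Per-block formulas:
  For a 1×1 block at λ = 4: exp(t · [4]) = [e^(4t)].
  For a 2×2 Jordan block J_2(4): exp(t · J_2(4)) = e^(4t)·(I + t·N), where N is the 2×2 nilpotent shift.

After assembling e^{tJ} and conjugating by P, we get:

e^{tA} =
  [-t*exp(4*t) + exp(4*t), t*exp(4*t), t*exp(4*t)]
  [-t*exp(4*t), t*exp(4*t) + exp(4*t), t*exp(4*t)]
  [0, 0, exp(4*t)]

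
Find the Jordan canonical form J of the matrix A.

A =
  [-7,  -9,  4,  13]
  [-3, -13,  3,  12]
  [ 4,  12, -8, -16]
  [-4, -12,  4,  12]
J_3(-4) ⊕ J_1(-4)

The characteristic polynomial is
  det(x·I − A) = x^4 + 16*x^3 + 96*x^2 + 256*x + 256 = (x + 4)^4

Eigenvalues and multiplicities (the geometric multiplicity of λ is n − rank(A − λI), which equals the number of Jordan blocks for λ):
  λ = -4: algebraic multiplicity = 4, geometric multiplicity = 2

Determining the block sizes for each eigenvalue:
  λ = -4: with am = 4 and gm = 2, the partition is not yet determined (e.g. several partitions of 4 into 2 parts exist). Let N = A − (-4)·I. Computing rank(N^1) = 2, rank(N^2) = 1, rank(N^3) = 0; the number of blocks of size ≥ j is rank(N^{j−1}) − rank(N^j), giving [2, 1, 1]. So we have 1 block(s) of size 3, 1 block(s) of size 1 → block sizes [3, 1]

Assembling the blocks gives a Jordan form
J =
  [-4,  1,  0,  0]
  [ 0, -4,  1,  0]
  [ 0,  0, -4,  0]
  [ 0,  0,  0, -4]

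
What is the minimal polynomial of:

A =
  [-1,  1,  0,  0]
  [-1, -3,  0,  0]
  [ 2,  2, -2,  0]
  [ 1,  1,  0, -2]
x^2 + 4*x + 4

The characteristic polynomial is χ_A(x) = (x + 2)^4, so the eigenvalues are known. The minimal polynomial is
  m_A(x) = Π_λ (x − λ)^{k_λ}
where k_λ is the size of the *largest* Jordan block for λ (equivalently, the smallest k with (A − λI)^k v = 0 for every generalised eigenvector v of λ).

  λ = -2: largest Jordan block has size 2, contributing (x + 2)^2

So m_A(x) = (x + 2)^2 = x^2 + 4*x + 4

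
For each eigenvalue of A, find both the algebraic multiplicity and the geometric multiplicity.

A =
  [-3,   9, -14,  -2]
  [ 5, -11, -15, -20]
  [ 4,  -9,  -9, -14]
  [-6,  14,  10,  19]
λ = -1: alg = 4, geom = 2

Step 1 — factor the characteristic polynomial to read off the algebraic multiplicities:
  χ_A(x) = (x + 1)^4

Step 2 — compute geometric multiplicities via the rank-nullity identity g(λ) = n − rank(A − λI):
  rank(A − (-1)·I) = 2, so dim ker(A − (-1)·I) = n − 2 = 2

Summary:
  λ = -1: algebraic multiplicity = 4, geometric multiplicity = 2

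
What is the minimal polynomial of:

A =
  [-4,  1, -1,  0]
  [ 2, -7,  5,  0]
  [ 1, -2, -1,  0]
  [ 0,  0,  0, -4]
x^3 + 12*x^2 + 48*x + 64

The characteristic polynomial is χ_A(x) = (x + 4)^4, so the eigenvalues are known. The minimal polynomial is
  m_A(x) = Π_λ (x − λ)^{k_λ}
where k_λ is the size of the *largest* Jordan block for λ (equivalently, the smallest k with (A − λI)^k v = 0 for every generalised eigenvector v of λ).

  λ = -4: largest Jordan block has size 3, contributing (x + 4)^3

So m_A(x) = (x + 4)^3 = x^3 + 12*x^2 + 48*x + 64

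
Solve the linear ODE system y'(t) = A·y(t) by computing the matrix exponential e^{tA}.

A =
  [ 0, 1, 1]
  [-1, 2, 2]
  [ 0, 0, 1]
e^{tA} =
  [-t*exp(t) + exp(t), t*exp(t), t^2*exp(t)/2 + t*exp(t)]
  [-t*exp(t), t*exp(t) + exp(t), t^2*exp(t)/2 + 2*t*exp(t)]
  [0, 0, exp(t)]

Strategy: write A = P · J · P⁻¹ where J is a Jordan canonical form, so e^{tA} = P · e^{tJ} · P⁻¹, and e^{tJ} can be computed block-by-block.

A has Jordan form
J =
  [1, 1, 0]
  [0, 1, 1]
  [0, 0, 1]
(up to reordering of blocks).

Per-block formulas:
  For a 3×3 Jordan block J_3(1): exp(t · J_3(1)) = e^(1t)·(I + t·N + (t^2/2)·N^2), where N is the 3×3 nilpotent shift.

After assembling e^{tJ} and conjugating by P, we get:

e^{tA} =
  [-t*exp(t) + exp(t), t*exp(t), t^2*exp(t)/2 + t*exp(t)]
  [-t*exp(t), t*exp(t) + exp(t), t^2*exp(t)/2 + 2*t*exp(t)]
  [0, 0, exp(t)]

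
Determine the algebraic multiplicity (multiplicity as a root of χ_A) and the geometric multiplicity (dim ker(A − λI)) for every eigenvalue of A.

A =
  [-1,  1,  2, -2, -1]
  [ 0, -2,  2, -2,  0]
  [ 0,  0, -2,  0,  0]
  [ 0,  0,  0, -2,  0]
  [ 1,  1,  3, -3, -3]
λ = -2: alg = 5, geom = 3

Step 1 — factor the characteristic polynomial to read off the algebraic multiplicities:
  χ_A(x) = (x + 2)^5

Step 2 — compute geometric multiplicities via the rank-nullity identity g(λ) = n − rank(A − λI):
  rank(A − (-2)·I) = 2, so dim ker(A − (-2)·I) = n − 2 = 3

Summary:
  λ = -2: algebraic multiplicity = 5, geometric multiplicity = 3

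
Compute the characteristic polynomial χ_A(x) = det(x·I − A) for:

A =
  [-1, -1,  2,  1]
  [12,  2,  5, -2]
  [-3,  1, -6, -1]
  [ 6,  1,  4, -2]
x^4 + 7*x^3 + 15*x^2 + 13*x + 4

Expanding det(x·I − A) (e.g. by cofactor expansion or by noting that A is similar to its Jordan form J, which has the same characteristic polynomial as A) gives
  χ_A(x) = x^4 + 7*x^3 + 15*x^2 + 13*x + 4
which factors as (x + 1)^3*(x + 4). The eigenvalues (with algebraic multiplicities) are λ = -4 with multiplicity 1, λ = -1 with multiplicity 3.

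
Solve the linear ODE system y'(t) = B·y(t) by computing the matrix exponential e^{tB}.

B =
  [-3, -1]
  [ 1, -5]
e^{tB} =
  [t*exp(-4*t) + exp(-4*t), -t*exp(-4*t)]
  [t*exp(-4*t), -t*exp(-4*t) + exp(-4*t)]

Strategy: write B = P · J · P⁻¹ where J is a Jordan canonical form, so e^{tB} = P · e^{tJ} · P⁻¹, and e^{tJ} can be computed block-by-block.

B has Jordan form
J =
  [-4,  1]
  [ 0, -4]
(up to reordering of blocks).

Per-block formulas:
  For a 2×2 Jordan block J_2(-4): exp(t · J_2(-4)) = e^(-4t)·(I + t·N), where N is the 2×2 nilpotent shift.

After assembling e^{tJ} and conjugating by P, we get:

e^{tB} =
  [t*exp(-4*t) + exp(-4*t), -t*exp(-4*t)]
  [t*exp(-4*t), -t*exp(-4*t) + exp(-4*t)]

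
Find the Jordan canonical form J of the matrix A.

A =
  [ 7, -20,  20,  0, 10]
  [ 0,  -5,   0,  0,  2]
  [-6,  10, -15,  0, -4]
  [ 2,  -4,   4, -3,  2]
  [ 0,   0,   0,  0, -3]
J_1(-5) ⊕ J_1(-5) ⊕ J_1(-3) ⊕ J_1(-3) ⊕ J_1(-3)

The characteristic polynomial is
  det(x·I − A) = x^5 + 19*x^4 + 142*x^3 + 522*x^2 + 945*x + 675 = (x + 3)^3*(x + 5)^2

Eigenvalues and multiplicities (the geometric multiplicity of λ is n − rank(A − λI), which equals the number of Jordan blocks for λ):
  λ = -5: algebraic multiplicity = 2, geometric multiplicity = 2
  λ = -3: algebraic multiplicity = 3, geometric multiplicity = 3

Determining the block sizes for each eigenvalue:
  λ = -5: gm = am = 2, so every block has size 1 → block sizes [1, 1]
  λ = -3: gm = am = 3, so every block has size 1 → block sizes [1, 1, 1]

Assembling the blocks gives a Jordan form
J =
  [-5,  0,  0,  0,  0]
  [ 0, -5,  0,  0,  0]
  [ 0,  0, -3,  0,  0]
  [ 0,  0,  0, -3,  0]
  [ 0,  0,  0,  0, -3]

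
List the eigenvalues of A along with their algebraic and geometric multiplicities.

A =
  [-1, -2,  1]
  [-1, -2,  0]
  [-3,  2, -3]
λ = -2: alg = 3, geom = 1

Step 1 — factor the characteristic polynomial to read off the algebraic multiplicities:
  χ_A(x) = (x + 2)^3

Step 2 — compute geometric multiplicities via the rank-nullity identity g(λ) = n − rank(A − λI):
  rank(A − (-2)·I) = 2, so dim ker(A − (-2)·I) = n − 2 = 1

Summary:
  λ = -2: algebraic multiplicity = 3, geometric multiplicity = 1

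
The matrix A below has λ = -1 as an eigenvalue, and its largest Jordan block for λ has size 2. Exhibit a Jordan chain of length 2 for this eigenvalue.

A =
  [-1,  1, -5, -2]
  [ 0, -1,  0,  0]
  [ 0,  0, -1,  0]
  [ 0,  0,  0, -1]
A Jordan chain for λ = -1 of length 2:
v_1 = (1, 0, 0, 0)ᵀ
v_2 = (0, 1, 0, 0)ᵀ

Let N = A − (-1)·I. We want v_2 with N^2 v_2 = 0 but N^1 v_2 ≠ 0; then v_{j-1} := N · v_j for j = 2, …, 2.

Pick v_2 = (0, 1, 0, 0)ᵀ.
Then v_1 = N · v_2 = (1, 0, 0, 0)ᵀ.

Sanity check: (A − (-1)·I) v_1 = (0, 0, 0, 0)ᵀ = 0. ✓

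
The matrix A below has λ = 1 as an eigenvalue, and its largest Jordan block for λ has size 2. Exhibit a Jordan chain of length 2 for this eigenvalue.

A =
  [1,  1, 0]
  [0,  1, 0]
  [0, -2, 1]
A Jordan chain for λ = 1 of length 2:
v_1 = (1, 0, -2)ᵀ
v_2 = (0, 1, 0)ᵀ

Let N = A − (1)·I. We want v_2 with N^2 v_2 = 0 but N^1 v_2 ≠ 0; then v_{j-1} := N · v_j for j = 2, …, 2.

Pick v_2 = (0, 1, 0)ᵀ.
Then v_1 = N · v_2 = (1, 0, -2)ᵀ.

Sanity check: (A − (1)·I) v_1 = (0, 0, 0)ᵀ = 0. ✓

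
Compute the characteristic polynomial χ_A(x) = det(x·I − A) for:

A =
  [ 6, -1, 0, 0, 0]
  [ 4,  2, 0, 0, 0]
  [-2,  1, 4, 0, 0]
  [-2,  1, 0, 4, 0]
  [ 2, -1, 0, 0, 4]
x^5 - 20*x^4 + 160*x^3 - 640*x^2 + 1280*x - 1024

Expanding det(x·I − A) (e.g. by cofactor expansion or by noting that A is similar to its Jordan form J, which has the same characteristic polynomial as A) gives
  χ_A(x) = x^5 - 20*x^4 + 160*x^3 - 640*x^2 + 1280*x - 1024
which factors as (x - 4)^5. The eigenvalues (with algebraic multiplicities) are λ = 4 with multiplicity 5.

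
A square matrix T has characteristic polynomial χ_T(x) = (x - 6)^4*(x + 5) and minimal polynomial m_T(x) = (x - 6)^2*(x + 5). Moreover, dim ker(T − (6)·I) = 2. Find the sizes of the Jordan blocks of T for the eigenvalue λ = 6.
Block sizes for λ = 6: [2, 2]

Step 1 — from the characteristic polynomial, algebraic multiplicity of λ = 6 is 4. From dim ker(T − (6)·I) = 2, there are exactly 2 Jordan blocks for λ = 6.
Step 2 — from the minimal polynomial, the factor (x − 6)^2 tells us the largest block for λ = 6 has size 2.
Step 3 — with total size 4, 2 blocks, and largest block 2, the block sizes (in nonincreasing order) are [2, 2].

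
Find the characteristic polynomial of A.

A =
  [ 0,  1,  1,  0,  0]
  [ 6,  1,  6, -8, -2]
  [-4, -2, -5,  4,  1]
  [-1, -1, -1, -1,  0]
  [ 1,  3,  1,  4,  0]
x^5 + 5*x^4 + 10*x^3 + 10*x^2 + 5*x + 1

Expanding det(x·I − A) (e.g. by cofactor expansion or by noting that A is similar to its Jordan form J, which has the same characteristic polynomial as A) gives
  χ_A(x) = x^5 + 5*x^4 + 10*x^3 + 10*x^2 + 5*x + 1
which factors as (x + 1)^5. The eigenvalues (with algebraic multiplicities) are λ = -1 with multiplicity 5.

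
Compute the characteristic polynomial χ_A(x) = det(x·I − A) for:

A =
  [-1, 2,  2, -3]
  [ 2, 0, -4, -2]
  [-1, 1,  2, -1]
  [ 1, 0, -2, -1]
x^4

Expanding det(x·I − A) (e.g. by cofactor expansion or by noting that A is similar to its Jordan form J, which has the same characteristic polynomial as A) gives
  χ_A(x) = x^4
which factors as x^4. The eigenvalues (with algebraic multiplicities) are λ = 0 with multiplicity 4.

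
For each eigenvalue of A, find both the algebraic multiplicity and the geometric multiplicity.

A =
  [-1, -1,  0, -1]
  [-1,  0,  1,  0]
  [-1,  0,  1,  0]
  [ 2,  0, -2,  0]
λ = 0: alg = 4, geom = 2

Step 1 — factor the characteristic polynomial to read off the algebraic multiplicities:
  χ_A(x) = x^4

Step 2 — compute geometric multiplicities via the rank-nullity identity g(λ) = n − rank(A − λI):
  rank(A − (0)·I) = 2, so dim ker(A − (0)·I) = n − 2 = 2

Summary:
  λ = 0: algebraic multiplicity = 4, geometric multiplicity = 2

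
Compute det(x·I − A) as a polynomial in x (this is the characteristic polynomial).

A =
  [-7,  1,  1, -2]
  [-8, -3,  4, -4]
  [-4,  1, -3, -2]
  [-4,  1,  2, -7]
x^4 + 20*x^3 + 150*x^2 + 500*x + 625

Expanding det(x·I − A) (e.g. by cofactor expansion or by noting that A is similar to its Jordan form J, which has the same characteristic polynomial as A) gives
  χ_A(x) = x^4 + 20*x^3 + 150*x^2 + 500*x + 625
which factors as (x + 5)^4. The eigenvalues (with algebraic multiplicities) are λ = -5 with multiplicity 4.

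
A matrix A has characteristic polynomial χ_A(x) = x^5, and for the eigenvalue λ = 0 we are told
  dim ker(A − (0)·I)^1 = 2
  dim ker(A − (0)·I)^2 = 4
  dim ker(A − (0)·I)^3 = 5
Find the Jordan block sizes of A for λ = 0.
Block sizes for λ = 0: [3, 2]

From the dimensions of kernels of powers, the number of Jordan blocks of size at least j is d_j − d_{j−1} where d_j = dim ker(N^j) (with d_0 = 0). Computing the differences gives [2, 2, 1].
The number of blocks of size exactly k is (#blocks of size ≥ k) − (#blocks of size ≥ k + 1), so the partition is: 1 block(s) of size 2, 1 block(s) of size 3.
In nonincreasing order the block sizes are [3, 2].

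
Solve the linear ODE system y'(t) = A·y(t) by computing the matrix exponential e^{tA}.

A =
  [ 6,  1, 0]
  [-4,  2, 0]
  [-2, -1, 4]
e^{tA} =
  [2*t*exp(4*t) + exp(4*t), t*exp(4*t), 0]
  [-4*t*exp(4*t), -2*t*exp(4*t) + exp(4*t), 0]
  [-2*t*exp(4*t), -t*exp(4*t), exp(4*t)]

Strategy: write A = P · J · P⁻¹ where J is a Jordan canonical form, so e^{tA} = P · e^{tJ} · P⁻¹, and e^{tJ} can be computed block-by-block.

A has Jordan form
J =
  [4, 1, 0]
  [0, 4, 0]
  [0, 0, 4]
(up to reordering of blocks).

Per-block formulas:
  For a 2×2 Jordan block J_2(4): exp(t · J_2(4)) = e^(4t)·(I + t·N), where N is the 2×2 nilpotent shift.
  For a 1×1 block at λ = 4: exp(t · [4]) = [e^(4t)].

After assembling e^{tJ} and conjugating by P, we get:

e^{tA} =
  [2*t*exp(4*t) + exp(4*t), t*exp(4*t), 0]
  [-4*t*exp(4*t), -2*t*exp(4*t) + exp(4*t), 0]
  [-2*t*exp(4*t), -t*exp(4*t), exp(4*t)]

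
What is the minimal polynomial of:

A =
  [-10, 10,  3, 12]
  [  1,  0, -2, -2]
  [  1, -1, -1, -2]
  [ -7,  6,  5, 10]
x^4 + x^3 - 9*x^2 + 11*x - 4

The characteristic polynomial is χ_A(x) = (x - 1)^3*(x + 4), so the eigenvalues are known. The minimal polynomial is
  m_A(x) = Π_λ (x − λ)^{k_λ}
where k_λ is the size of the *largest* Jordan block for λ (equivalently, the smallest k with (A − λI)^k v = 0 for every generalised eigenvector v of λ).

  λ = -4: largest Jordan block has size 1, contributing (x + 4)
  λ = 1: largest Jordan block has size 3, contributing (x − 1)^3

So m_A(x) = (x - 1)^3*(x + 4) = x^4 + x^3 - 9*x^2 + 11*x - 4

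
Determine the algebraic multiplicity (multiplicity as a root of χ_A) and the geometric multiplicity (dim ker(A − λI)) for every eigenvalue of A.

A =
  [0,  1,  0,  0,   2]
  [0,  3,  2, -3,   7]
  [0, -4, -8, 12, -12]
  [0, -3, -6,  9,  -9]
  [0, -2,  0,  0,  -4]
λ = 0: alg = 5, geom = 3

Step 1 — factor the characteristic polynomial to read off the algebraic multiplicities:
  χ_A(x) = x^5

Step 2 — compute geometric multiplicities via the rank-nullity identity g(λ) = n − rank(A − λI):
  rank(A − (0)·I) = 2, so dim ker(A − (0)·I) = n − 2 = 3

Summary:
  λ = 0: algebraic multiplicity = 5, geometric multiplicity = 3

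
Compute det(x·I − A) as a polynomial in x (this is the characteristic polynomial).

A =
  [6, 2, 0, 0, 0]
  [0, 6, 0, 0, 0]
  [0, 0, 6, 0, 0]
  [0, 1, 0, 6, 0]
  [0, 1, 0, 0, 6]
x^5 - 30*x^4 + 360*x^3 - 2160*x^2 + 6480*x - 7776

Expanding det(x·I − A) (e.g. by cofactor expansion or by noting that A is similar to its Jordan form J, which has the same characteristic polynomial as A) gives
  χ_A(x) = x^5 - 30*x^4 + 360*x^3 - 2160*x^2 + 6480*x - 7776
which factors as (x - 6)^5. The eigenvalues (with algebraic multiplicities) are λ = 6 with multiplicity 5.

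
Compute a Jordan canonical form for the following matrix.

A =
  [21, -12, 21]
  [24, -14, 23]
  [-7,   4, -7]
J_3(0)

The characteristic polynomial is
  det(x·I − A) = x^3

Eigenvalues and multiplicities (the geometric multiplicity of λ is n − rank(A − λI), which equals the number of Jordan blocks for λ):
  λ = 0: algebraic multiplicity = 3, geometric multiplicity = 1

Determining the block sizes for each eigenvalue:
  λ = 0: one block (gm = 1), so the single block has size am = 3 → block sizes [3]

Assembling the blocks gives a Jordan form
J =
  [0, 1, 0]
  [0, 0, 1]
  [0, 0, 0]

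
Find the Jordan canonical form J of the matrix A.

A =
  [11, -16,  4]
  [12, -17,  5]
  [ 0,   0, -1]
J_1(-5) ⊕ J_2(-1)

The characteristic polynomial is
  det(x·I − A) = x^3 + 7*x^2 + 11*x + 5 = (x + 1)^2*(x + 5)

Eigenvalues and multiplicities (the geometric multiplicity of λ is n − rank(A − λI), which equals the number of Jordan blocks for λ):
  λ = -5: algebraic multiplicity = 1, geometric multiplicity = 1
  λ = -1: algebraic multiplicity = 2, geometric multiplicity = 1

Determining the block sizes for each eigenvalue:
  λ = -5: one block (gm = 1), so the single block has size am = 1 → block sizes [1]
  λ = -1: one block (gm = 1), so the single block has size am = 2 → block sizes [2]

Assembling the blocks gives a Jordan form
J =
  [-5,  0,  0]
  [ 0, -1,  1]
  [ 0,  0, -1]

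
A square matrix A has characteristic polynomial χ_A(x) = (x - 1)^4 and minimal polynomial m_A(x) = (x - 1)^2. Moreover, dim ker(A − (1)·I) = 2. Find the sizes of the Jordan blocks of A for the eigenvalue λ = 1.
Block sizes for λ = 1: [2, 2]

Step 1 — from the characteristic polynomial, algebraic multiplicity of λ = 1 is 4. From dim ker(A − (1)·I) = 2, there are exactly 2 Jordan blocks for λ = 1.
Step 2 — from the minimal polynomial, the factor (x − 1)^2 tells us the largest block for λ = 1 has size 2.
Step 3 — with total size 4, 2 blocks, and largest block 2, the block sizes (in nonincreasing order) are [2, 2].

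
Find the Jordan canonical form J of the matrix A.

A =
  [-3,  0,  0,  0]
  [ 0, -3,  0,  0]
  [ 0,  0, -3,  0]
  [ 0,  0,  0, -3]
J_1(-3) ⊕ J_1(-3) ⊕ J_1(-3) ⊕ J_1(-3)

The characteristic polynomial is
  det(x·I − A) = x^4 + 12*x^3 + 54*x^2 + 108*x + 81 = (x + 3)^4

Eigenvalues and multiplicities (the geometric multiplicity of λ is n − rank(A − λI), which equals the number of Jordan blocks for λ):
  λ = -3: algebraic multiplicity = 4, geometric multiplicity = 4

Determining the block sizes for each eigenvalue:
  λ = -3: gm = am = 4, so every block has size 1 → block sizes [1, 1, 1, 1]

Assembling the blocks gives a Jordan form
J =
  [-3,  0,  0,  0]
  [ 0, -3,  0,  0]
  [ 0,  0, -3,  0]
  [ 0,  0,  0, -3]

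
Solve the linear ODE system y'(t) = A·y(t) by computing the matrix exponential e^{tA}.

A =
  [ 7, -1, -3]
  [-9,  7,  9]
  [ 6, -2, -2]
e^{tA} =
  [3*t*exp(4*t) + exp(4*t), -t*exp(4*t), -3*t*exp(4*t)]
  [-9*t*exp(4*t), 3*t*exp(4*t) + exp(4*t), 9*t*exp(4*t)]
  [6*t*exp(4*t), -2*t*exp(4*t), -6*t*exp(4*t) + exp(4*t)]

Strategy: write A = P · J · P⁻¹ where J is a Jordan canonical form, so e^{tA} = P · e^{tJ} · P⁻¹, and e^{tJ} can be computed block-by-block.

A has Jordan form
J =
  [4, 1, 0]
  [0, 4, 0]
  [0, 0, 4]
(up to reordering of blocks).

Per-block formulas:
  For a 1×1 block at λ = 4: exp(t · [4]) = [e^(4t)].
  For a 2×2 Jordan block J_2(4): exp(t · J_2(4)) = e^(4t)·(I + t·N), where N is the 2×2 nilpotent shift.

After assembling e^{tJ} and conjugating by P, we get:

e^{tA} =
  [3*t*exp(4*t) + exp(4*t), -t*exp(4*t), -3*t*exp(4*t)]
  [-9*t*exp(4*t), 3*t*exp(4*t) + exp(4*t), 9*t*exp(4*t)]
  [6*t*exp(4*t), -2*t*exp(4*t), -6*t*exp(4*t) + exp(4*t)]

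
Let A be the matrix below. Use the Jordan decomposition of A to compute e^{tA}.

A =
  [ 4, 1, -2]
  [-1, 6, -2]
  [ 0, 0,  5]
e^{tA} =
  [-t*exp(5*t) + exp(5*t), t*exp(5*t), -2*t*exp(5*t)]
  [-t*exp(5*t), t*exp(5*t) + exp(5*t), -2*t*exp(5*t)]
  [0, 0, exp(5*t)]

Strategy: write A = P · J · P⁻¹ where J is a Jordan canonical form, so e^{tA} = P · e^{tJ} · P⁻¹, and e^{tJ} can be computed block-by-block.

A has Jordan form
J =
  [5, 1, 0]
  [0, 5, 0]
  [0, 0, 5]
(up to reordering of blocks).

Per-block formulas:
  For a 2×2 Jordan block J_2(5): exp(t · J_2(5)) = e^(5t)·(I + t·N), where N is the 2×2 nilpotent shift.
  For a 1×1 block at λ = 5: exp(t · [5]) = [e^(5t)].

After assembling e^{tJ} and conjugating by P, we get:

e^{tA} =
  [-t*exp(5*t) + exp(5*t), t*exp(5*t), -2*t*exp(5*t)]
  [-t*exp(5*t), t*exp(5*t) + exp(5*t), -2*t*exp(5*t)]
  [0, 0, exp(5*t)]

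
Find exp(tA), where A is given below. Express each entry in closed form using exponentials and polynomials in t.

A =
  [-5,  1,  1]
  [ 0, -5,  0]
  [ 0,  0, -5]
e^{tA} =
  [exp(-5*t), t*exp(-5*t), t*exp(-5*t)]
  [0, exp(-5*t), 0]
  [0, 0, exp(-5*t)]

Strategy: write A = P · J · P⁻¹ where J is a Jordan canonical form, so e^{tA} = P · e^{tJ} · P⁻¹, and e^{tJ} can be computed block-by-block.

A has Jordan form
J =
  [-5,  1,  0]
  [ 0, -5,  0]
  [ 0,  0, -5]
(up to reordering of blocks).

Per-block formulas:
  For a 1×1 block at λ = -5: exp(t · [-5]) = [e^(-5t)].
  For a 2×2 Jordan block J_2(-5): exp(t · J_2(-5)) = e^(-5t)·(I + t·N), where N is the 2×2 nilpotent shift.

After assembling e^{tJ} and conjugating by P, we get:

e^{tA} =
  [exp(-5*t), t*exp(-5*t), t*exp(-5*t)]
  [0, exp(-5*t), 0]
  [0, 0, exp(-5*t)]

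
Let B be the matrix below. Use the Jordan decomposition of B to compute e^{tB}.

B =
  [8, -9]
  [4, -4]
e^{tB} =
  [6*t*exp(2*t) + exp(2*t), -9*t*exp(2*t)]
  [4*t*exp(2*t), -6*t*exp(2*t) + exp(2*t)]

Strategy: write B = P · J · P⁻¹ where J is a Jordan canonical form, so e^{tB} = P · e^{tJ} · P⁻¹, and e^{tJ} can be computed block-by-block.

B has Jordan form
J =
  [2, 1]
  [0, 2]
(up to reordering of blocks).

Per-block formulas:
  For a 2×2 Jordan block J_2(2): exp(t · J_2(2)) = e^(2t)·(I + t·N), where N is the 2×2 nilpotent shift.

After assembling e^{tJ} and conjugating by P, we get:

e^{tB} =
  [6*t*exp(2*t) + exp(2*t), -9*t*exp(2*t)]
  [4*t*exp(2*t), -6*t*exp(2*t) + exp(2*t)]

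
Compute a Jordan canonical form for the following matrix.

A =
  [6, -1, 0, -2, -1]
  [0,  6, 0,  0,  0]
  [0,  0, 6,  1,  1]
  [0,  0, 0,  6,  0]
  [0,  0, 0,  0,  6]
J_2(6) ⊕ J_2(6) ⊕ J_1(6)

The characteristic polynomial is
  det(x·I − A) = x^5 - 30*x^4 + 360*x^3 - 2160*x^2 + 6480*x - 7776 = (x - 6)^5

Eigenvalues and multiplicities (the geometric multiplicity of λ is n − rank(A − λI), which equals the number of Jordan blocks for λ):
  λ = 6: algebraic multiplicity = 5, geometric multiplicity = 3

Determining the block sizes for each eigenvalue:
  λ = 6: with am = 5 and gm = 3, the partition is not yet determined (e.g. several partitions of 5 into 3 parts exist). Let N = A − (6)·I. Computing rank(N^1) = 2, rank(N^2) = 0; the number of blocks of size ≥ j is rank(N^{j−1}) − rank(N^j), giving [3, 2]. So we have 2 block(s) of size 2, 1 block(s) of size 1 → block sizes [2, 2, 1]

Assembling the blocks gives a Jordan form
J =
  [6, 1, 0, 0, 0]
  [0, 6, 0, 0, 0]
  [0, 0, 6, 1, 0]
  [0, 0, 0, 6, 0]
  [0, 0, 0, 0, 6]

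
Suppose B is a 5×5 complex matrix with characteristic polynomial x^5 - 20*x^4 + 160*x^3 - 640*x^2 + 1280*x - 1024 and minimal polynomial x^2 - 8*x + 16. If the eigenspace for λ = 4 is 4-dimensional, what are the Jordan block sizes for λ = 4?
Block sizes for λ = 4: [2, 1, 1, 1]

Step 1 — from the characteristic polynomial, algebraic multiplicity of λ = 4 is 5. From dim ker(B − (4)·I) = 4, there are exactly 4 Jordan blocks for λ = 4.
Step 2 — from the minimal polynomial, the factor (x − 4)^2 tells us the largest block for λ = 4 has size 2.
Step 3 — with total size 5, 4 blocks, and largest block 2, the block sizes (in nonincreasing order) are [2, 1, 1, 1].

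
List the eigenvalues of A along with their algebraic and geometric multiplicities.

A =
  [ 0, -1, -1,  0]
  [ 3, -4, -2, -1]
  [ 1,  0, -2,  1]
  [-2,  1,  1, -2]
λ = -2: alg = 4, geom = 2

Step 1 — factor the characteristic polynomial to read off the algebraic multiplicities:
  χ_A(x) = (x + 2)^4

Step 2 — compute geometric multiplicities via the rank-nullity identity g(λ) = n − rank(A − λI):
  rank(A − (-2)·I) = 2, so dim ker(A − (-2)·I) = n − 2 = 2

Summary:
  λ = -2: algebraic multiplicity = 4, geometric multiplicity = 2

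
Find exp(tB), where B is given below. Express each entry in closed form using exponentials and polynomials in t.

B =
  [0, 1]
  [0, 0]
e^{tB} =
  [1, t]
  [0, 1]

Strategy: write B = P · J · P⁻¹ where J is a Jordan canonical form, so e^{tB} = P · e^{tJ} · P⁻¹, and e^{tJ} can be computed block-by-block.

B has Jordan form
J =
  [0, 1]
  [0, 0]
(up to reordering of blocks).

Per-block formulas:
  For a 2×2 Jordan block J_2(0): exp(t · J_2(0)) = e^(0t)·(I + t·N), where N is the 2×2 nilpotent shift.

After assembling e^{tJ} and conjugating by P, we get:

e^{tB} =
  [1, t]
  [0, 1]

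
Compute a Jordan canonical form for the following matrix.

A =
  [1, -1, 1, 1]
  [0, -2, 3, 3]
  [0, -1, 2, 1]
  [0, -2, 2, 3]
J_2(1) ⊕ J_1(1) ⊕ J_1(1)

The characteristic polynomial is
  det(x·I − A) = x^4 - 4*x^3 + 6*x^2 - 4*x + 1 = (x - 1)^4

Eigenvalues and multiplicities (the geometric multiplicity of λ is n − rank(A − λI), which equals the number of Jordan blocks for λ):
  λ = 1: algebraic multiplicity = 4, geometric multiplicity = 3

Determining the block sizes for each eigenvalue:
  λ = 1: 3 blocks summing to 4 forces exactly one block of size 2 and the rest size 1 → block sizes [2, 1, 1]

Assembling the blocks gives a Jordan form
J =
  [1, 1, 0, 0]
  [0, 1, 0, 0]
  [0, 0, 1, 0]
  [0, 0, 0, 1]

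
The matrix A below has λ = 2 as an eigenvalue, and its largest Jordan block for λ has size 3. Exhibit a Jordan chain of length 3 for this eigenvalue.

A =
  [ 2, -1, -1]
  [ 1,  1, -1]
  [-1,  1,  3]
A Jordan chain for λ = 2 of length 3:
v_1 = (0, -1, 1)ᵀ
v_2 = (-1, -1, 1)ᵀ
v_3 = (0, 1, 0)ᵀ

Let N = A − (2)·I. We want v_3 with N^3 v_3 = 0 but N^2 v_3 ≠ 0; then v_{j-1} := N · v_j for j = 3, …, 2.

Pick v_3 = (0, 1, 0)ᵀ.
Then v_2 = N · v_3 = (-1, -1, 1)ᵀ.
Then v_1 = N · v_2 = (0, -1, 1)ᵀ.

Sanity check: (A − (2)·I) v_1 = (0, 0, 0)ᵀ = 0. ✓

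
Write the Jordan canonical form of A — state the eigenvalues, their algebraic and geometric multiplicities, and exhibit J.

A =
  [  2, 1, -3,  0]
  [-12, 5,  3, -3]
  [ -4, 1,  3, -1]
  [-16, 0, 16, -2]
J_2(2) ⊕ J_2(2)

The characteristic polynomial is
  det(x·I − A) = x^4 - 8*x^3 + 24*x^2 - 32*x + 16 = (x - 2)^4

Eigenvalues and multiplicities (the geometric multiplicity of λ is n − rank(A − λI), which equals the number of Jordan blocks for λ):
  λ = 2: algebraic multiplicity = 4, geometric multiplicity = 2

Determining the block sizes for each eigenvalue:
  λ = 2: with am = 4 and gm = 2, the partition is not yet determined (e.g. several partitions of 4 into 2 parts exist). Let N = A − (2)·I. Computing rank(N^1) = 2, rank(N^2) = 0; the number of blocks of size ≥ j is rank(N^{j−1}) − rank(N^j), giving [2, 2]. So we have 2 block(s) of size 2 → block sizes [2, 2]

Assembling the blocks gives a Jordan form
J =
  [2, 1, 0, 0]
  [0, 2, 0, 0]
  [0, 0, 2, 1]
  [0, 0, 0, 2]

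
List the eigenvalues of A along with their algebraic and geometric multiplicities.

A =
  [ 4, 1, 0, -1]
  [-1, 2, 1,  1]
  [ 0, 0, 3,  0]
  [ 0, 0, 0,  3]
λ = 3: alg = 4, geom = 2

Step 1 — factor the characteristic polynomial to read off the algebraic multiplicities:
  χ_A(x) = (x - 3)^4

Step 2 — compute geometric multiplicities via the rank-nullity identity g(λ) = n − rank(A − λI):
  rank(A − (3)·I) = 2, so dim ker(A − (3)·I) = n − 2 = 2

Summary:
  λ = 3: algebraic multiplicity = 4, geometric multiplicity = 2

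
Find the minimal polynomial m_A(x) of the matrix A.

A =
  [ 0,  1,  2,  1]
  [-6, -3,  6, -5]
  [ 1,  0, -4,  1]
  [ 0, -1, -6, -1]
x^2 + 4*x + 4

The characteristic polynomial is χ_A(x) = (x + 2)^4, so the eigenvalues are known. The minimal polynomial is
  m_A(x) = Π_λ (x − λ)^{k_λ}
where k_λ is the size of the *largest* Jordan block for λ (equivalently, the smallest k with (A − λI)^k v = 0 for every generalised eigenvector v of λ).

  λ = -2: largest Jordan block has size 2, contributing (x + 2)^2

So m_A(x) = (x + 2)^2 = x^2 + 4*x + 4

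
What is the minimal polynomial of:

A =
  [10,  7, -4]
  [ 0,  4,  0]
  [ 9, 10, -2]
x^3 - 12*x^2 + 48*x - 64

The characteristic polynomial is χ_A(x) = (x - 4)^3, so the eigenvalues are known. The minimal polynomial is
  m_A(x) = Π_λ (x − λ)^{k_λ}
where k_λ is the size of the *largest* Jordan block for λ (equivalently, the smallest k with (A − λI)^k v = 0 for every generalised eigenvector v of λ).

  λ = 4: largest Jordan block has size 3, contributing (x − 4)^3

So m_A(x) = (x - 4)^3 = x^3 - 12*x^2 + 48*x - 64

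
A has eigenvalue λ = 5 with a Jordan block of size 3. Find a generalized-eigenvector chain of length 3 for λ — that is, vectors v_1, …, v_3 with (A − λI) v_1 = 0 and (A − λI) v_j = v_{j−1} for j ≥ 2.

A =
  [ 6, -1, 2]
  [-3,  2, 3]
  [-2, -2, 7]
A Jordan chain for λ = 5 of length 3:
v_1 = (-2, 6, 4)ᵀ
v_2 = (-1, -3, -2)ᵀ
v_3 = (0, 1, 0)ᵀ

Let N = A − (5)·I. We want v_3 with N^3 v_3 = 0 but N^2 v_3 ≠ 0; then v_{j-1} := N · v_j for j = 3, …, 2.

Pick v_3 = (0, 1, 0)ᵀ.
Then v_2 = N · v_3 = (-1, -3, -2)ᵀ.
Then v_1 = N · v_2 = (-2, 6, 4)ᵀ.

Sanity check: (A − (5)·I) v_1 = (0, 0, 0)ᵀ = 0. ✓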